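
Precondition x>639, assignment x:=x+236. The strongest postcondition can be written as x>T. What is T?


Formula: sp(P, x:=E) = exists old_x. (x = E[old_x/x]) AND P[old_x/x] (old_x is the value of x before the assignment; eliminate old_x by solving x = E[old_x/x] for old_x)
Step 1: Precondition P: x>639, i.e. old_x > 639
Step 2: Assignment gives x = old_x + 236, so old_x = x - 236
Step 3: Substitute into P: x - 236 > 639
Step 4: Simplify: x > 639+236 = 875

875


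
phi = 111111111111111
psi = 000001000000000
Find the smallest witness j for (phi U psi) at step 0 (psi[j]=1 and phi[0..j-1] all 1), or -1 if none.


(phi U psi) at 0: need smallest j with psi[j]=1 and phi[i]=1 for all i in [0,j).
Scan from step 0:
  step 0: phi=1, psi=0 -> continue
  step 1: phi=1, psi=0 -> continue
  step 2: phi=1, psi=0 -> continue
  step 3: phi=1, psi=0 -> continue
  step 5: psi=1 and phi held for [0,5) -> witness found
Witness step = 5

5


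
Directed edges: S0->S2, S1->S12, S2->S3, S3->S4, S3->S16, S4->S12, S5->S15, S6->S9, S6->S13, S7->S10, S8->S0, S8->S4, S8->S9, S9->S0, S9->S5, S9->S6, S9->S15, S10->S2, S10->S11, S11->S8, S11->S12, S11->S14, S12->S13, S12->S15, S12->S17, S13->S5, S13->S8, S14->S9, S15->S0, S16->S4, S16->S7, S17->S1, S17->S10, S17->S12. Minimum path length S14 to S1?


BFS layer-by-layer from S14:
  dist 0: {S14}
  dist 1: {S9}
  dist 2: {S0, S5, S6, S15}
  dist 3: {S2, S13}
  dist 4: {S3, S8}
  dist 5: {S4, S16}
  dist 6: {S7, S12}
  dist 7: {S10, S17}
  dist 8: {S1, S11}
  -> S1 reached at distance 8
Shortest path length = 8

8


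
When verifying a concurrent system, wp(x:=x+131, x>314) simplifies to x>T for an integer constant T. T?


Formula: wp(x:=E, P) = P[E/x] (substitute E for x in postcondition)
Step 1: Postcondition: x>314
Step 2: Substitute x+131 for x: x+131>314
Step 3: Solve for x: x > 314-131 = 183

183


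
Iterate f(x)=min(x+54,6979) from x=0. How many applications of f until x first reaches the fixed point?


Step 1: x=0, cap=6979, increment=54
Step 2: x grows by 54 each step until capped at 6979; fixed point is x=6979
Step 3: iterations = ceil(6979/54) = 130

130


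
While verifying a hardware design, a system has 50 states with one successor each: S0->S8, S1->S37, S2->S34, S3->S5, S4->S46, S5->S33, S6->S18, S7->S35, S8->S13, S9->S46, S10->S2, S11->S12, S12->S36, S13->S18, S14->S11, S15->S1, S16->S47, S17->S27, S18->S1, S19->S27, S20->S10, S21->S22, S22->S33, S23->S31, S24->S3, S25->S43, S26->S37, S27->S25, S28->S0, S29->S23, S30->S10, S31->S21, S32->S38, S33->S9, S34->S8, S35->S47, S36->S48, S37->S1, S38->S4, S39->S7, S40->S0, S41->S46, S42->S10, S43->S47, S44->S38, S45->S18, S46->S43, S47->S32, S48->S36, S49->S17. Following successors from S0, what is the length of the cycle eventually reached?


Trace from S0 until a state repeats:
  S0 -> S8 -> S13 -> S18 -> S1 -> S37 -> S1
S1 first seen at step 4, revisited at step 6.
Cycle length = 6 - 4 = 2

2


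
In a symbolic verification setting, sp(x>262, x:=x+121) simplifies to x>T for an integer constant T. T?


Formula: sp(P, x:=E) = exists old_x. (x = E[old_x/x]) AND P[old_x/x] (old_x is the value of x before the assignment; eliminate old_x by solving x = E[old_x/x] for old_x)
Step 1: Precondition P: x>262, i.e. old_x > 262
Step 2: Assignment gives x = old_x + 121, so old_x = x - 121
Step 3: Substitute into P: x - 121 > 262
Step 4: Simplify: x > 262+121 = 383

383


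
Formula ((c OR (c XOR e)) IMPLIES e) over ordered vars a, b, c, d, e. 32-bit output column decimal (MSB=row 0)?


Formula: ((c OR (c XOR e)) IMPLIES e) over a, b, c, d, e (32 rows)
Evaluate each row (bits = a,b,c,d,e, MSB first):
  row 0 [00000]: ((0 OR (0 XOR 0)) IMPLIES 0) -> 1
  row 1 [00001]: ((0 OR (0 XOR 1)) IMPLIES 1) -> 1
  row 2 [00010]: ((0 OR (0 XOR 0)) IMPLIES 0) -> 1
  row 3 [00011]: ((0 OR (0 XOR 1)) IMPLIES 1) -> 1
  row 4 [00100]: ((1 OR (1 XOR 0)) IMPLIES 0) -> 0
  row 5 [00101]: ((1 OR (1 XOR 1)) IMPLIES 1) -> 1
  row 6 [00110]: ((1 OR (1 XOR 0)) IMPLIES 0) -> 0
  row 7 [00111]: ((1 OR (1 XOR 1)) IMPLIES 1) -> 1
  row 8 [01000]: ((0 OR (0 XOR 0)) IMPLIES 0) -> 1
  row 9 [01001]: ((0 OR (0 XOR 1)) IMPLIES 1) -> 1
  row 10 [01010]: ((0 OR (0 XOR 0)) IMPLIES 0) -> 1
  row 11 [01011]: ((0 OR (0 XOR 1)) IMPLIES 1) -> 1
  row 12 [01100]: ((1 OR (1 XOR 0)) IMPLIES 0) -> 0
  row 13 [01101]: ((1 OR (1 XOR 1)) IMPLIES 1) -> 1
  row 14 [01110]: ((1 OR (1 XOR 0)) IMPLIES 0) -> 0
  row 15 [01111]: ((1 OR (1 XOR 1)) IMPLIES 1) -> 1
  row 16 [10000]: ((0 OR (0 XOR 0)) IMPLIES 0) -> 1
  row 17 [10001]: ((0 OR (0 XOR 1)) IMPLIES 1) -> 1
  row 18 [10010]: ((0 OR (0 XOR 0)) IMPLIES 0) -> 1
  row 19 [10011]: ((0 OR (0 XOR 1)) IMPLIES 1) -> 1
  row 20 [10100]: ((1 OR (1 XOR 0)) IMPLIES 0) -> 0
  row 21 [10101]: ((1 OR (1 XOR 1)) IMPLIES 1) -> 1
  row 22 [10110]: ((1 OR (1 XOR 0)) IMPLIES 0) -> 0
  row 23 [10111]: ((1 OR (1 XOR 1)) IMPLIES 1) -> 1
  row 24 [11000]: ((0 OR (0 XOR 0)) IMPLIES 0) -> 1
  row 25 [11001]: ((0 OR (0 XOR 1)) IMPLIES 1) -> 1
  row 26 [11010]: ((0 OR (0 XOR 0)) IMPLIES 0) -> 1
  row 27 [11011]: ((0 OR (0 XOR 1)) IMPLIES 1) -> 1
  row 28 [11100]: ((1 OR (1 XOR 0)) IMPLIES 0) -> 0
  row 29 [11101]: ((1 OR (1 XOR 1)) IMPLIES 1) -> 1
  row 30 [11110]: ((1 OR (1 XOR 0)) IMPLIES 0) -> 0
  row 31 [11111]: ((1 OR (1 XOR 1)) IMPLIES 1) -> 1
Full result column, 4 rows per line (a,b,c fixed per line; d,e runs 00..11 left to right):
  rows 0-3 [a,b,c=000]: 1111  = hex F
  rows 4-7 [a,b,c=001]: 0101  = hex 5
  rows 8-11 [a,b,c=010]: 1111  = hex F
  rows 12-15 [a,b,c=011]: 0101  = hex 5
  rows 16-19 [a,b,c=100]: 1111  = hex F
  rows 20-23 [a,b,c=101]: 0101  = hex 5
  rows 24-27 [a,b,c=110]: 1111  = hex F
  rows 28-31 [a,b,c=111]: 0101  = hex 5
Output column (row 0 .. row 31) = 11110101111101011111010111110101
Output column grouped in 4s = 1111 0101 1111 0101 1111 0101 1111 0101 = 0xF5F5F5F5
Convert to decimal digit by digit (value = value*16 + digit):
  F -> 15
  15*16 + 5 = 245
  245*16 + 15 (F) = 3935
  3935*16 + 5 = 62965
  62965*16 + 15 (F) = 1007455
  1007455*16 + 5 = 16119285
  16119285*16 + 15 (F) = 257908575
  257908575*16 + 5 = 4126537205
Decimal = 4126537205

4126537205


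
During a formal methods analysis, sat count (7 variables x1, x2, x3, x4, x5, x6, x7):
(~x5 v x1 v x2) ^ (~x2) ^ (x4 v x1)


CNF with 3 clauses over 7 vars (128 assignments).
An assignment satisfies CNF iff every clause has >=1 true literal.
Check each row (bits = x1,x2,x3,x4,x5,x6,x7; clause T/F shown):
  row 0 [0000000]: clauses=TTF -> 0
  row 1 [0000001]: clauses=TTF -> 0
  row 2 [0000010]: clauses=TTF -> 0
  row 3 [0000011]: clauses=TTF -> 0
  row 4 [0000100]: clauses=FTF -> 0
  (every remaining row is evaluated the same way; all 128 results are listed next)
Full result column, 8 rows per line (x1,x2,x3,x4 fixed per line; x5,x6,x7 runs 000..111 left to right):
  rows 0-7 [x1,x2,x3,x4=0000]: 00000000  (ones: 0)
  rows 8-15 [x1,x2,x3,x4=0001]: 11110000  (ones: 4)
  rows 16-23 [x1,x2,x3,x4=0010]: 00000000  (ones: 0)
  rows 24-31 [x1,x2,x3,x4=0011]: 11110000  (ones: 4)
  rows 32-39 [x1,x2,x3,x4=0100]: 00000000  (ones: 0)
  rows 40-47 [x1,x2,x3,x4=0101]: 00000000  (ones: 0)
  rows 48-55 [x1,x2,x3,x4=0110]: 00000000  (ones: 0)
  rows 56-63 [x1,x2,x3,x4=0111]: 00000000  (ones: 0)
  rows 64-71 [x1,x2,x3,x4=1000]: 11111111  (ones: 8)
  rows 72-79 [x1,x2,x3,x4=1001]: 11111111  (ones: 8)
  rows 80-87 [x1,x2,x3,x4=1010]: 11111111  (ones: 8)
  rows 88-95 [x1,x2,x3,x4=1011]: 11111111  (ones: 8)
  rows 96-103 [x1,x2,x3,x4=1100]: 00000000  (ones: 0)
  rows 104-111 [x1,x2,x3,x4=1101]: 00000000  (ones: 0)
  rows 112-119 [x1,x2,x3,x4=1110]: 00000000  (ones: 0)
  rows 120-127 [x1,x2,x3,x4=1111]: 00000000  (ones: 0)
Satisfying assignments = 0+4+0+4+0+0+0+0+8+8+8+8+0+0+0+0 = 40

40


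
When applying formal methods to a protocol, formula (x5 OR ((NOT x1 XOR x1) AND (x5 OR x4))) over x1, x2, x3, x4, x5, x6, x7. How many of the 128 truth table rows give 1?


Formula: (x5 OR ((NOT x1 XOR x1) AND (x5 OR x4))) over 7 vars (128 rows)
Evaluate each row (x1, x2, x3, x4, x5, x6, x7 as bits, MSB first):
  row 0 [0000000]: (0 OR ((NOT 0 XOR 0) AND (0 OR 0))) -> 0
  row 1 [0000001]: (0 OR ((NOT 0 XOR 0) AND (0 OR 0))) -> 0
  row 2 [0000010]: (0 OR ((NOT 0 XOR 0) AND (0 OR 0))) -> 0
  row 3 [0000011]: (0 OR ((NOT 0 XOR 0) AND (0 OR 0))) -> 0
  row 4 [0000100]: (1 OR ((NOT 0 XOR 0) AND (1 OR 0))) -> 1
  (every remaining row is evaluated the same way; all 128 results are listed next)
Full result column, 8 rows per line (x1,x2,x3,x4 fixed per line; x5,x6,x7 runs 000..111 left to right):
  rows 0-7 [x1,x2,x3,x4=0000]: 00001111  (ones: 4)
  rows 8-15 [x1,x2,x3,x4=0001]: 11111111  (ones: 8)
  rows 16-23 [x1,x2,x3,x4=0010]: 00001111  (ones: 4)
  rows 24-31 [x1,x2,x3,x4=0011]: 11111111  (ones: 8)
  rows 32-39 [x1,x2,x3,x4=0100]: 00001111  (ones: 4)
  rows 40-47 [x1,x2,x3,x4=0101]: 11111111  (ones: 8)
  rows 48-55 [x1,x2,x3,x4=0110]: 00001111  (ones: 4)
  rows 56-63 [x1,x2,x3,x4=0111]: 11111111  (ones: 8)
  rows 64-71 [x1,x2,x3,x4=1000]: 00001111  (ones: 4)
  rows 72-79 [x1,x2,x3,x4=1001]: 11111111  (ones: 8)
  rows 80-87 [x1,x2,x3,x4=1010]: 00001111  (ones: 4)
  rows 88-95 [x1,x2,x3,x4=1011]: 11111111  (ones: 8)
  rows 96-103 [x1,x2,x3,x4=1100]: 00001111  (ones: 4)
  rows 104-111 [x1,x2,x3,x4=1101]: 11111111  (ones: 8)
  rows 112-119 [x1,x2,x3,x4=1110]: 00001111  (ones: 4)
  rows 120-127 [x1,x2,x3,x4=1111]: 11111111  (ones: 8)
Count of 1-rows = 4+8+4+8+4+8+4+8+4+8+4+8+4+8+4+8 = 96

96


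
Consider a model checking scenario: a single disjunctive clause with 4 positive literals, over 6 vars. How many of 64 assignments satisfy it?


Step 1: Total=2^6=64
Step 2: Unsat when all 4 false: 2^2=4
Step 3: Sat=64-4=60

60


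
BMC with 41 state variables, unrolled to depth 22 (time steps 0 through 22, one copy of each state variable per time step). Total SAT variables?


BMC unrolls to depth k, creating one copy of each state var for steps 0..k.
Step count = 22 + 1 = 23 (steps 0 through 22)
Vars per step = 41
Total = 41 * 23 = 943

943


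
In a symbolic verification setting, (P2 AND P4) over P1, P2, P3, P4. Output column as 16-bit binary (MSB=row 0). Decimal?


Formula: (P2 AND P4) over P1, P2, P3, P4 (16 rows)
Evaluate each row (bits = P1,P2,P3,P4, MSB first):
  row 0 [0000]: (0 AND 0) -> 0
  row 1 [0001]: (0 AND 1) -> 0
  row 2 [0010]: (0 AND 0) -> 0
  row 3 [0011]: (0 AND 1) -> 0
  row 4 [0100]: (1 AND 0) -> 0
  row 5 [0101]: (1 AND 1) -> 1
  row 6 [0110]: (1 AND 0) -> 0
  row 7 [0111]: (1 AND 1) -> 1
  row 8 [1000]: (0 AND 0) -> 0
  row 9 [1001]: (0 AND 1) -> 0
  row 10 [1010]: (0 AND 0) -> 0
  row 11 [1011]: (0 AND 1) -> 0
  row 12 [1100]: (1 AND 0) -> 0
  row 13 [1101]: (1 AND 1) -> 1
  row 14 [1110]: (1 AND 0) -> 0
  row 15 [1111]: (1 AND 1) -> 1
Full result column, 4 rows per line (P1,P2 fixed per line; P3,P4 runs 00..11 left to right):
  rows 0-3 [P1,P2=00]: 0000  = hex 0
  rows 4-7 [P1,P2=01]: 0101  = hex 5
  rows 8-11 [P1,P2=10]: 0000  = hex 0
  rows 12-15 [P1,P2=11]: 0101  = hex 5
Output column (row 0 .. row 15) = 0000010100000101
Output column grouped in 4s = 0000 0101 0000 0101 = 0x0505
Convert to decimal digit by digit (value = value*16 + digit):
  0 -> 0
  0*16 + 5 = 5
  5*16 + 0 = 80
  80*16 + 5 = 1285
Decimal = 1285

1285


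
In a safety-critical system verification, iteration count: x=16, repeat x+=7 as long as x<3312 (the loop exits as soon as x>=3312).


Step 1: x goes from 16 toward 3312 by 7; the body runs while x<3312, so iterations = ceil((bound-start)/step)
Step 2: Distance=3296
Step 3: ceil(3296/7)=471

471


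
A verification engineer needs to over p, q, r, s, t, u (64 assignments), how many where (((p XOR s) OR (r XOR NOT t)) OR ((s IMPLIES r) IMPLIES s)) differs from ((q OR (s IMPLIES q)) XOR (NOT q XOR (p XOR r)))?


F1 = (((p XOR s) OR (r XOR NOT t)) OR ((s IMPLIES r) IMPLIES s))
F2 = ((q OR (s IMPLIES q)) XOR (NOT q XOR (p XOR r)))
Evaluate both on each of 64 rows (bits = p,q,r,s,t,u):
  row 0 [000000]: F1=1 F2=0 (differ) -> 1
  row 1 [000001]: F1=1 F2=0 (differ) -> 1
  row 2 [000010]: F1=0 F2=0 -> 0
  row 3 [000011]: F1=0 F2=0 -> 0
  row 4 [000100]: F1=1 F2=1 -> 0
  (every remaining row is evaluated the same way; all 64 results are listed next)
Full result column, 8 rows per line (p,q,r fixed per line; s,t,u runs 000..111 left to right):
  rows 0-7 [p,q,r=000]: 11000000  (ones: 2)
  rows 8-15 [p,q,r=001]: 11001111  (ones: 6)
  rows 16-23 [p,q,r=010]: 00110000  (ones: 2)
  rows 24-31 [p,q,r=011]: 00111111  (ones: 6)
  rows 32-39 [p,q,r=100]: 00001111  (ones: 4)
  rows 40-47 [p,q,r=101]: 11110000  (ones: 4)
  rows 48-55 [p,q,r=110]: 11111111  (ones: 8)
  rows 56-63 [p,q,r=111]: 00000000  (ones: 0)
Disagreements = 2+6+2+6+4+4+8+0 = 32

32


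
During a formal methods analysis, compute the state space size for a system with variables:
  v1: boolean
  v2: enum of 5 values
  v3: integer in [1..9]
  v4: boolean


State space = product of domain sizes of all variables.
Domain sizes:
  v1 (boolean): 2
  v2 (enum of 5 values): 5
  v3 (integer in [1..9]): 9
  v4 (boolean): 2
Product = 2 * 5 * 9 * 2 = 180

180


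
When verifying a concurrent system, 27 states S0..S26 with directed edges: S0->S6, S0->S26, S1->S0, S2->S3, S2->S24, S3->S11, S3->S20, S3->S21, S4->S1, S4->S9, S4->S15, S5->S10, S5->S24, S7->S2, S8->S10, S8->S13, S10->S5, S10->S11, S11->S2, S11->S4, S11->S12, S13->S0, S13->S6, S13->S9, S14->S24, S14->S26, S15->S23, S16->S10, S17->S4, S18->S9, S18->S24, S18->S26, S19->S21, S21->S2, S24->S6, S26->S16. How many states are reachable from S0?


BFS from S0:
  layer 0: {S0}
  layer 1: {S6, S26}
  layer 2: {S16}
  layer 3: {S10}
  layer 4: {S5, S11}
  layer 5: {S2, S4, S12, S24}
  layer 6: {S1, S3, S9, S15}
  layer 7: {S20, S21, S23}
Reachable set: {S0, S1, S2, S3, S4, S5, S6, S9, S10, S11, S12, S15, S16, S20, S21, S23, S24, S26}
Count = 18

18


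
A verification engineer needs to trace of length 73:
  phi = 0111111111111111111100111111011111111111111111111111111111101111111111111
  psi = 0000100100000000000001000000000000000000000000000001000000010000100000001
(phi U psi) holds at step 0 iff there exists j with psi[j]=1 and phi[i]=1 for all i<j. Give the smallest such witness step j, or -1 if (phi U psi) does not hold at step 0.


(phi U psi) at 0: need smallest j with psi[j]=1 and phi[i]=1 for all i in [0,j).
Scan from step 0:
  step 0: phi=0 -> phi-prefix broken from here
  step 4: psi=1 but phi already failed -> not a witness
  step 7: psi=1 but phi already failed -> not a witness
  step 21: psi=1 but phi already failed -> not a witness
  step 51: psi=1 but phi already failed -> not a witness
  step 59: psi=1 but phi already failed -> not a witness
  step 64: psi=1 but phi already failed -> not a witness
  step 72: psi=1 but phi already failed -> not a witness
  end of trace: no witness -> -1
Witness step = -1

-1


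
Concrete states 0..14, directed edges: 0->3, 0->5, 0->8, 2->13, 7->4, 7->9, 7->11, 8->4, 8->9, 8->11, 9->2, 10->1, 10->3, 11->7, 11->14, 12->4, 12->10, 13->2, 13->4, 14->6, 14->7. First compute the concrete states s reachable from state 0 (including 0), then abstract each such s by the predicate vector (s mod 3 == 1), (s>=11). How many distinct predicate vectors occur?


BFS from 0:
Concrete reachable: {0, 2, 3, 4, 5, 6, 7, 8, 9, 11, 13, 14}
Abstract via predicates (s mod 3 == 1), (s>=11):
  (0,0) <- {0, 2, 3, 5, 6, 8, 9}
  (0,1) <- {11, 14}
  (1,0) <- {4, 7}
  (1,1) <- {13}
Distinct abstract states = 4

4


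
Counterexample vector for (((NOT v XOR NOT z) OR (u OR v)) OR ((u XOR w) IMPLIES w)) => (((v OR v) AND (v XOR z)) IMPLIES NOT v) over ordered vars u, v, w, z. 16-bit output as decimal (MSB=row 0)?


F1 = (((NOT v XOR NOT z) OR (u OR v)) OR ((u XOR w) IMPLIES w))
F2 = (((v OR v) AND (v XOR z)) IMPLIES NOT v)
Counterexample to F1=>F2 is where F1=1 and F2=0.
Evaluate each row (bits = u,v,w,z, MSB first):
  row 0 [0000]: F1=1 F2=1 -> F1&~F2 -> 0
  row 1 [0001]: F1=1 F2=1 -> F1&~F2 -> 0
  row 2 [0010]: F1=1 F2=1 -> F1&~F2 -> 0
  row 3 [0011]: F1=1 F2=1 -> F1&~F2 -> 0
  row 4 [0100]: F1=1 F2=0 -> F1&~F2 -> 1
  row 5 [0101]: F1=1 F2=1 -> F1&~F2 -> 0
  row 6 [0110]: F1=1 F2=0 -> F1&~F2 -> 1
  row 7 [0111]: F1=1 F2=1 -> F1&~F2 -> 0
  row 8 [1000]: F1=1 F2=1 -> F1&~F2 -> 0
  row 9 [1001]: F1=1 F2=1 -> F1&~F2 -> 0
  row 10 [1010]: F1=1 F2=1 -> F1&~F2 -> 0
  row 11 [1011]: F1=1 F2=1 -> F1&~F2 -> 0
  row 12 [1100]: F1=1 F2=0 -> F1&~F2 -> 1
  row 13 [1101]: F1=1 F2=1 -> F1&~F2 -> 0
  row 14 [1110]: F1=1 F2=0 -> F1&~F2 -> 1
  row 15 [1111]: F1=1 F2=1 -> F1&~F2 -> 0
Full result column, 4 rows per line (u,v fixed per line; w,z runs 00..11 left to right):
  rows 0-3 [u,v=00]: 0000  = hex 0
  rows 4-7 [u,v=01]: 1010  = hex A
  rows 8-11 [u,v=10]: 0000  = hex 0
  rows 12-15 [u,v=11]: 1010  = hex A
Counterexample vector (row 0 .. row 15) = 0000101000001010
Output column grouped in 4s = 0000 1010 0000 1010 = 0x0A0A
Convert to decimal digit by digit (value = value*16 + digit):
  0 -> 0
  0*16 + 10 (A) = 10
  10*16 + 0 = 160
  160*16 + 10 (A) = 2570
Decimal = 2570

2570


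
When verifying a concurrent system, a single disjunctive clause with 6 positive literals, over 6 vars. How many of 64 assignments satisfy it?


Step 1: Total=2^6=64
Step 2: Unsat when all 6 false: 2^0=1
Step 3: Sat=64-1=63

63


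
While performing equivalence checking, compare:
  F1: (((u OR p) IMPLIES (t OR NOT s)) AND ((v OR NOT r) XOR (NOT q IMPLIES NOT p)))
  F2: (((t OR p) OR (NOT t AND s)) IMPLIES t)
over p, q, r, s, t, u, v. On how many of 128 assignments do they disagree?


F1 = (((u OR p) IMPLIES (t OR NOT s)) AND ((v OR NOT r) XOR (NOT q IMPLIES NOT p)))
F2 = (((t OR p) OR (NOT t AND s)) IMPLIES t)
Evaluate both on each of 128 rows (bits = p,q,r,s,t,u,v):
  row 0 [0000000]: F1=0 F2=1 (differ) -> 1
  row 1 [0000001]: F1=0 F2=1 (differ) -> 1
  row 2 [0000010]: F1=0 F2=1 (differ) -> 1
  row 3 [0000011]: F1=0 F2=1 (differ) -> 1
  row 4 [0000100]: F1=0 F2=1 (differ) -> 1
  (every remaining row is evaluated the same way; all 128 results are listed next)
Full result column, 8 rows per line (p,q,r,s fixed per line; t,u,v runs 000..111 left to right):
  rows 0-7 [p,q,r,s=0000]: 11111111  (ones: 8)
  rows 8-15 [p,q,r,s=0001]: 00001111  (ones: 4)
  rows 16-23 [p,q,r,s=0010]: 01010101  (ones: 4)
  rows 24-31 [p,q,r,s=0011]: 10000101  (ones: 3)
  rows 32-39 [p,q,r,s=0100]: 11111111  (ones: 8)
  rows 40-47 [p,q,r,s=0101]: 00001111  (ones: 4)
  rows 48-55 [p,q,r,s=0110]: 01010101  (ones: 4)
  rows 56-63 [p,q,r,s=0111]: 10000101  (ones: 3)
  rows 64-71 [p,q,r,s=1000]: 11110000  (ones: 4)
  rows 72-79 [p,q,r,s=1001]: 00000000  (ones: 0)
  rows 80-87 [p,q,r,s=1010]: 01011010  (ones: 4)
  rows 88-95 [p,q,r,s=1011]: 00001010  (ones: 2)
  rows 96-103 [p,q,r,s=1100]: 00001111  (ones: 4)
  rows 104-111 [p,q,r,s=1101]: 00001111  (ones: 4)
  rows 112-119 [p,q,r,s=1110]: 10100101  (ones: 4)
  rows 120-127 [p,q,r,s=1111]: 00000101  (ones: 2)
Disagreements = 8+4+4+3+8+4+4+3+4+0+4+2+4+4+4+2 = 62

62


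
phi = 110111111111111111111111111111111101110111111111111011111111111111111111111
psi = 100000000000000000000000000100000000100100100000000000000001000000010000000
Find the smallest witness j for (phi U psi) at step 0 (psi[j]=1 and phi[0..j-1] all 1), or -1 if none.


(phi U psi) at 0: need smallest j with psi[j]=1 and phi[i]=1 for all i in [0,j).
Scan from step 0:
  step 0: psi=1 and phi held for [0,0) -> witness found
Witness step = 0

0


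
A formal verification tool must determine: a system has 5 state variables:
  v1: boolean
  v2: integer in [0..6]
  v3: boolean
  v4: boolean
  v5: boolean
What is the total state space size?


State space = product of domain sizes of all variables.
Domain sizes:
  v1 (boolean): 2
  v2 (integer in [0..6]): 7
  v3 (boolean): 2
  v4 (boolean): 2
  v5 (boolean): 2
Product = 2 * 7 * 2 * 2 * 2 = 112

112


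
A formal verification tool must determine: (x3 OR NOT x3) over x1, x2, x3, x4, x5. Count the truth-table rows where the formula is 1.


Formula: (x3 OR NOT x3) over 5 vars (32 rows)
Evaluate each row (x1, x2, x3, x4, x5 as bits, MSB first):
  row 0 [00000]: (0 OR NOT 0) -> 1
  row 1 [00001]: (0 OR NOT 0) -> 1
  row 2 [00010]: (0 OR NOT 0) -> 1
  row 3 [00011]: (0 OR NOT 0) -> 1
  row 4 [00100]: (1 OR NOT 1) -> 1
  row 5 [00101]: (1 OR NOT 1) -> 1
  row 6 [00110]: (1 OR NOT 1) -> 1
  row 7 [00111]: (1 OR NOT 1) -> 1
  row 8 [01000]: (0 OR NOT 0) -> 1
  row 9 [01001]: (0 OR NOT 0) -> 1
  row 10 [01010]: (0 OR NOT 0) -> 1
  row 11 [01011]: (0 OR NOT 0) -> 1
  row 12 [01100]: (1 OR NOT 1) -> 1
  row 13 [01101]: (1 OR NOT 1) -> 1
  row 14 [01110]: (1 OR NOT 1) -> 1
  row 15 [01111]: (1 OR NOT 1) -> 1
  row 16 [10000]: (0 OR NOT 0) -> 1
  row 17 [10001]: (0 OR NOT 0) -> 1
  row 18 [10010]: (0 OR NOT 0) -> 1
  row 19 [10011]: (0 OR NOT 0) -> 1
  row 20 [10100]: (1 OR NOT 1) -> 1
  row 21 [10101]: (1 OR NOT 1) -> 1
  row 22 [10110]: (1 OR NOT 1) -> 1
  row 23 [10111]: (1 OR NOT 1) -> 1
  row 24 [11000]: (0 OR NOT 0) -> 1
  row 25 [11001]: (0 OR NOT 0) -> 1
  row 26 [11010]: (0 OR NOT 0) -> 1
  row 27 [11011]: (0 OR NOT 0) -> 1
  row 28 [11100]: (1 OR NOT 1) -> 1
  row 29 [11101]: (1 OR NOT 1) -> 1
  row 30 [11110]: (1 OR NOT 1) -> 1
  row 31 [11111]: (1 OR NOT 1) -> 1
Full result column, 8 rows per line (x1,x2 fixed per line; x3,x4,x5 runs 000..111 left to right):
  rows 0-7 [x1,x2=00]: 11111111  (ones: 8)
  rows 8-15 [x1,x2=01]: 11111111  (ones: 8)
  rows 16-23 [x1,x2=10]: 11111111  (ones: 8)
  rows 24-31 [x1,x2=11]: 11111111  (ones: 8)
Count of 1-rows = 8+8+8+8 = 32

32


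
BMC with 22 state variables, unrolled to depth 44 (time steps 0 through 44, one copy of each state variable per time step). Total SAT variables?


BMC unrolls to depth k, creating one copy of each state var for steps 0..k.
Step count = 44 + 1 = 45 (steps 0 through 44)
Vars per step = 22
Total = 22 * 45 = 990

990


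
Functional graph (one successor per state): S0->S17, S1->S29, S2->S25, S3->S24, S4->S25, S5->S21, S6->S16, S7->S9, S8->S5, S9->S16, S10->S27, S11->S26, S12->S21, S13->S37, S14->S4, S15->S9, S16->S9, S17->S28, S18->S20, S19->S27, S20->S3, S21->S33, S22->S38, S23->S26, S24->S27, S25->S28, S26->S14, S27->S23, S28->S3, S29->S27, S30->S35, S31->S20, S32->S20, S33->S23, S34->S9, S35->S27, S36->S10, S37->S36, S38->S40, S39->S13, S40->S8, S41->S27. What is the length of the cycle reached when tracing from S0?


Trace from S0 until a state repeats:
  S0 -> S17 -> S28 -> S3 -> S24 -> S27 -> S23 -> S26 -> S14 -> S4 -> S25 -> S28
S28 first seen at step 2, revisited at step 11.
Cycle length = 11 - 2 = 9

9


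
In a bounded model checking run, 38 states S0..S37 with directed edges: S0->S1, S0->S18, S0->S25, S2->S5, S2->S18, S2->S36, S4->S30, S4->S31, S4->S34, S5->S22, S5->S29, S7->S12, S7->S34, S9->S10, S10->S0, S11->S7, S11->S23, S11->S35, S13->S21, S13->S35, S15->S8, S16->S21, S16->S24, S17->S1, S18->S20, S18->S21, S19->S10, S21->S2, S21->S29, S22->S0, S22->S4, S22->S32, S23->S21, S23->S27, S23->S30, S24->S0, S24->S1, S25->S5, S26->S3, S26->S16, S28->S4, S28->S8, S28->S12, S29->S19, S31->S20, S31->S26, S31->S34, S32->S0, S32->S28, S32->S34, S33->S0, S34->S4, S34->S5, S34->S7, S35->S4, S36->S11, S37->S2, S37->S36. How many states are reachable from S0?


BFS from S0:
  layer 0: {S0}
  layer 1: {S1, S18, S25}
  layer 2: {S5, S20, S21}
  layer 3: {S2, S22, S29}
  layer 4: {S4, S19, S32, S36}
  layer 5: {S10, S11, S28, S30, S31, S34}
  layer 6: {S7, S8, S12, S23, S26, S35}
  layer 7: {S3, S16, S27}
  layer 8: {S24}
Reachable set: {S0, S1, S2, S3, S4, S5, S7, S8, S10, S11, S12, S16, S18, S19, S20, S21, S22, S23, S24, S25, S26, S27, S28, S29, S30, S31, S32, S34, S35, S36}
Count = 30

30


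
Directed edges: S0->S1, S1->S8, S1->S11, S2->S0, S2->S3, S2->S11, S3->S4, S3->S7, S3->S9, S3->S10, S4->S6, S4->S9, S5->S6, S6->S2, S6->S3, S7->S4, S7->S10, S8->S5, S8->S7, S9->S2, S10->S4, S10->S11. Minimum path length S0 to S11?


BFS layer-by-layer from S0:
  dist 0: {S0}
  dist 1: {S1}
  dist 2: {S8, S11}
  -> S11 reached at distance 2
Shortest path length = 2

2


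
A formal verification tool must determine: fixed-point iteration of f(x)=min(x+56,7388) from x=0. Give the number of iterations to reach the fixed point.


Step 1: x=0, cap=7388, increment=56
Step 2: x grows by 56 each step until capped at 7388; fixed point is x=7388
Step 3: iterations = ceil(7388/56) = 132

132


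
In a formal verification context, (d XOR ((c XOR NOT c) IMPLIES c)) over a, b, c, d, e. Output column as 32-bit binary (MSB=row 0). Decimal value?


Formula: (d XOR ((c XOR NOT c) IMPLIES c)) over a, b, c, d, e (32 rows)
Evaluate each row (bits = a,b,c,d,e, MSB first):
  row 0 [00000]: (0 XOR ((0 XOR NOT 0) IMPLIES 0)) -> 0
  row 1 [00001]: (0 XOR ((0 XOR NOT 0) IMPLIES 0)) -> 0
  row 2 [00010]: (1 XOR ((0 XOR NOT 0) IMPLIES 0)) -> 1
  row 3 [00011]: (1 XOR ((0 XOR NOT 0) IMPLIES 0)) -> 1
  row 4 [00100]: (0 XOR ((1 XOR NOT 1) IMPLIES 1)) -> 1
  row 5 [00101]: (0 XOR ((1 XOR NOT 1) IMPLIES 1)) -> 1
  row 6 [00110]: (1 XOR ((1 XOR NOT 1) IMPLIES 1)) -> 0
  row 7 [00111]: (1 XOR ((1 XOR NOT 1) IMPLIES 1)) -> 0
  row 8 [01000]: (0 XOR ((0 XOR NOT 0) IMPLIES 0)) -> 0
  row 9 [01001]: (0 XOR ((0 XOR NOT 0) IMPLIES 0)) -> 0
  row 10 [01010]: (1 XOR ((0 XOR NOT 0) IMPLIES 0)) -> 1
  row 11 [01011]: (1 XOR ((0 XOR NOT 0) IMPLIES 0)) -> 1
  row 12 [01100]: (0 XOR ((1 XOR NOT 1) IMPLIES 1)) -> 1
  row 13 [01101]: (0 XOR ((1 XOR NOT 1) IMPLIES 1)) -> 1
  row 14 [01110]: (1 XOR ((1 XOR NOT 1) IMPLIES 1)) -> 0
  row 15 [01111]: (1 XOR ((1 XOR NOT 1) IMPLIES 1)) -> 0
  row 16 [10000]: (0 XOR ((0 XOR NOT 0) IMPLIES 0)) -> 0
  row 17 [10001]: (0 XOR ((0 XOR NOT 0) IMPLIES 0)) -> 0
  row 18 [10010]: (1 XOR ((0 XOR NOT 0) IMPLIES 0)) -> 1
  row 19 [10011]: (1 XOR ((0 XOR NOT 0) IMPLIES 0)) -> 1
  row 20 [10100]: (0 XOR ((1 XOR NOT 1) IMPLIES 1)) -> 1
  row 21 [10101]: (0 XOR ((1 XOR NOT 1) IMPLIES 1)) -> 1
  row 22 [10110]: (1 XOR ((1 XOR NOT 1) IMPLIES 1)) -> 0
  row 23 [10111]: (1 XOR ((1 XOR NOT 1) IMPLIES 1)) -> 0
  row 24 [11000]: (0 XOR ((0 XOR NOT 0) IMPLIES 0)) -> 0
  row 25 [11001]: (0 XOR ((0 XOR NOT 0) IMPLIES 0)) -> 0
  row 26 [11010]: (1 XOR ((0 XOR NOT 0) IMPLIES 0)) -> 1
  row 27 [11011]: (1 XOR ((0 XOR NOT 0) IMPLIES 0)) -> 1
  row 28 [11100]: (0 XOR ((1 XOR NOT 1) IMPLIES 1)) -> 1
  row 29 [11101]: (0 XOR ((1 XOR NOT 1) IMPLIES 1)) -> 1
  row 30 [11110]: (1 XOR ((1 XOR NOT 1) IMPLIES 1)) -> 0
  row 31 [11111]: (1 XOR ((1 XOR NOT 1) IMPLIES 1)) -> 0
Full result column, 4 rows per line (a,b,c fixed per line; d,e runs 00..11 left to right):
  rows 0-3 [a,b,c=000]: 0011  = hex 3
  rows 4-7 [a,b,c=001]: 1100  = hex C
  rows 8-11 [a,b,c=010]: 0011  = hex 3
  rows 12-15 [a,b,c=011]: 1100  = hex C
  rows 16-19 [a,b,c=100]: 0011  = hex 3
  rows 20-23 [a,b,c=101]: 1100  = hex C
  rows 24-27 [a,b,c=110]: 0011  = hex 3
  rows 28-31 [a,b,c=111]: 1100  = hex C
Output column (row 0 .. row 31) = 00111100001111000011110000111100
Output column grouped in 4s = 0011 1100 0011 1100 0011 1100 0011 1100 = 0x3C3C3C3C
Convert to decimal digit by digit (value = value*16 + digit):
  3 -> 3
  3*16 + 12 (C) = 60
  60*16 + 3 = 963
  963*16 + 12 (C) = 15420
  15420*16 + 3 = 246723
  246723*16 + 12 (C) = 3947580
  3947580*16 + 3 = 63161283
  63161283*16 + 12 (C) = 1010580540
Decimal = 1010580540

1010580540


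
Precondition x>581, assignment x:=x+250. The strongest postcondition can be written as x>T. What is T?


Formula: sp(P, x:=E) = exists old_x. (x = E[old_x/x]) AND P[old_x/x] (old_x is the value of x before the assignment; eliminate old_x by solving x = E[old_x/x] for old_x)
Step 1: Precondition P: x>581, i.e. old_x > 581
Step 2: Assignment gives x = old_x + 250, so old_x = x - 250
Step 3: Substitute into P: x - 250 > 581
Step 4: Simplify: x > 581+250 = 831

831


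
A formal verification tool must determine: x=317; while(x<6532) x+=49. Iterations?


Step 1: x goes from 317 toward 6532 by 49; the body runs while x<6532, so iterations = ceil((bound-start)/step)
Step 2: Distance=6215
Step 3: ceil(6215/49)=127

127


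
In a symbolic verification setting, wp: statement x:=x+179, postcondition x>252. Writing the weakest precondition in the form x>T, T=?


Formula: wp(x:=E, P) = P[E/x] (substitute E for x in postcondition)
Step 1: Postcondition: x>252
Step 2: Substitute x+179 for x: x+179>252
Step 3: Solve for x: x > 252-179 = 73

73


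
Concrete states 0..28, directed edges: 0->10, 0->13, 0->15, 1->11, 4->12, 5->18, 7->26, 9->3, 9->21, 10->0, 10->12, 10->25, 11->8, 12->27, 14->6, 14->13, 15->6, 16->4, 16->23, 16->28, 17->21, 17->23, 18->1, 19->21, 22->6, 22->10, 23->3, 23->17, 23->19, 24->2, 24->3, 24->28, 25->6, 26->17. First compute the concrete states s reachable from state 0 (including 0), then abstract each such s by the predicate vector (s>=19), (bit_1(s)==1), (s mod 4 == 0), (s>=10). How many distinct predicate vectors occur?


BFS from 0:
Concrete reachable: {0, 6, 10, 12, 13, 15, 25, 27}
Abstract via predicates (s>=19), (bit_1(s)==1), (s mod 4 == 0), (s>=10):
  (0,0,0,1) <- {13}
  (0,0,1,0) <- {0}
  (0,0,1,1) <- {12}
  (0,1,0,0) <- {6}
  (0,1,0,1) <- {10, 15}
  (1,0,0,1) <- {25}
  (1,1,0,1) <- {27}
Distinct abstract states = 7

7


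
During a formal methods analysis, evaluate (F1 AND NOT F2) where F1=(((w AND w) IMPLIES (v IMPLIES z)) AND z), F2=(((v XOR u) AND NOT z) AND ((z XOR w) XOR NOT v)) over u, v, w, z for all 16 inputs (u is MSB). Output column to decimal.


F1 = (((w AND w) IMPLIES (v IMPLIES z)) AND z)
F2 = (((v XOR u) AND NOT z) AND ((z XOR w) XOR NOT v))
Counterexample to F1=>F2 is where F1=1 and F2=0.
Evaluate each row (bits = u,v,w,z, MSB first):
  row 0 [0000]: F1=0 F2=0 -> F1&~F2 -> 0
  row 1 [0001]: F1=1 F2=0 -> F1&~F2 -> 1
  row 2 [0010]: F1=0 F2=0 -> F1&~F2 -> 0
  row 3 [0011]: F1=1 F2=0 -> F1&~F2 -> 1
  row 4 [0100]: F1=0 F2=0 -> F1&~F2 -> 0
  row 5 [0101]: F1=1 F2=0 -> F1&~F2 -> 1
  row 6 [0110]: F1=0 F2=1 -> F1&~F2 -> 0
  row 7 [0111]: F1=1 F2=0 -> F1&~F2 -> 1
  row 8 [1000]: F1=0 F2=1 -> F1&~F2 -> 0
  row 9 [1001]: F1=1 F2=0 -> F1&~F2 -> 1
  row 10 [1010]: F1=0 F2=0 -> F1&~F2 -> 0
  row 11 [1011]: F1=1 F2=0 -> F1&~F2 -> 1
  row 12 [1100]: F1=0 F2=0 -> F1&~F2 -> 0
  row 13 [1101]: F1=1 F2=0 -> F1&~F2 -> 1
  row 14 [1110]: F1=0 F2=0 -> F1&~F2 -> 0
  row 15 [1111]: F1=1 F2=0 -> F1&~F2 -> 1
Full result column, 4 rows per line (u,v fixed per line; w,z runs 00..11 left to right):
  rows 0-3 [u,v=00]: 0101  = hex 5
  rows 4-7 [u,v=01]: 0101  = hex 5
  rows 8-11 [u,v=10]: 0101  = hex 5
  rows 12-15 [u,v=11]: 0101  = hex 5
Counterexample vector (row 0 .. row 15) = 0101010101010101
Output column grouped in 4s = 0101 0101 0101 0101 = 0x5555
Convert to decimal digit by digit (value = value*16 + digit):
  5 -> 5
  5*16 + 5 = 85
  85*16 + 5 = 1365
  1365*16 + 5 = 21845
Decimal = 21845

21845


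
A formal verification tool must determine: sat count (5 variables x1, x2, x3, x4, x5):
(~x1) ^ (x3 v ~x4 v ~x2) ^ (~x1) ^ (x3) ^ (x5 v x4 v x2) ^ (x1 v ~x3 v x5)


CNF with 6 clauses over 5 vars (32 assignments).
An assignment satisfies CNF iff every clause has >=1 true literal.
Check each row (bits = x1,x2,x3,x4,x5; clause T/F shown):
  row 0 [00000]: clauses=TTTFFT -> 0
  row 1 [00001]: clauses=TTTFTT -> 0
  row 2 [00010]: clauses=TTTFTT -> 0
  row 3 [00011]: clauses=TTTFTT -> 0
  row 4 [00100]: clauses=TTTTFF -> 0
  row 5 [00101]: clauses=TTTTTT -> 1
  row 6 [00110]: clauses=TTTTTF -> 0
  row 7 [00111]: clauses=TTTTTT -> 1
  row 8 [01000]: clauses=TTTFTT -> 0
  row 9 [01001]: clauses=TTTFTT -> 0
  row 10 [01010]: clauses=TFTFTT -> 0
  row 11 [01011]: clauses=TFTFTT -> 0
  row 12 [01100]: clauses=TTTTTF -> 0
  row 13 [01101]: clauses=TTTTTT -> 1
  row 14 [01110]: clauses=TTTTTF -> 0
  row 15 [01111]: clauses=TTTTTT -> 1
  row 16 [10000]: clauses=FTFFFT -> 0
  row 17 [10001]: clauses=FTFFTT -> 0
  row 18 [10010]: clauses=FTFFTT -> 0
  row 19 [10011]: clauses=FTFFTT -> 0
  row 20 [10100]: clauses=FTFTFT -> 0
  row 21 [10101]: clauses=FTFTTT -> 0
  row 22 [10110]: clauses=FTFTTT -> 0
  row 23 [10111]: clauses=FTFTTT -> 0
  row 24 [11000]: clauses=FTFFTT -> 0
  row 25 [11001]: clauses=FTFFTT -> 0
  row 26 [11010]: clauses=FFFFTT -> 0
  row 27 [11011]: clauses=FFFFTT -> 0
  row 28 [11100]: clauses=FTFTTT -> 0
  row 29 [11101]: clauses=FTFTTT -> 0
  row 30 [11110]: clauses=FTFTTT -> 0
  row 31 [11111]: clauses=FTFTTT -> 0
Full result column, 8 rows per line (x1,x2 fixed per line; x3,x4,x5 runs 000..111 left to right):
  rows 0-7 [x1,x2=00]: 00000101  (ones: 2)
  rows 8-15 [x1,x2=01]: 00000101  (ones: 2)
  rows 16-23 [x1,x2=10]: 00000000  (ones: 0)
  rows 24-31 [x1,x2=11]: 00000000  (ones: 0)
Satisfying assignments = 2+2+0+0 = 4

4


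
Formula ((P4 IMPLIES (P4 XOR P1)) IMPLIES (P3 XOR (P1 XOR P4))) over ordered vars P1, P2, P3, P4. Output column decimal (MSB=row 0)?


Formula: ((P4 IMPLIES (P4 XOR P1)) IMPLIES (P3 XOR (P1 XOR P4))) over P1, P2, P3, P4 (16 rows)
Evaluate each row (bits = P1,P2,P3,P4, MSB first):
  row 0 [0000]: ((0 IMPLIES (0 XOR 0)) IMPLIES (0 XOR (0 XOR 0))) -> 0
  row 1 [0001]: ((1 IMPLIES (1 XOR 0)) IMPLIES (0 XOR (0 XOR 1))) -> 1
  row 2 [0010]: ((0 IMPLIES (0 XOR 0)) IMPLIES (1 XOR (0 XOR 0))) -> 1
  row 3 [0011]: ((1 IMPLIES (1 XOR 0)) IMPLIES (1 XOR (0 XOR 1))) -> 0
  row 4 [0100]: ((0 IMPLIES (0 XOR 0)) IMPLIES (0 XOR (0 XOR 0))) -> 0
  row 5 [0101]: ((1 IMPLIES (1 XOR 0)) IMPLIES (0 XOR (0 XOR 1))) -> 1
  row 6 [0110]: ((0 IMPLIES (0 XOR 0)) IMPLIES (1 XOR (0 XOR 0))) -> 1
  row 7 [0111]: ((1 IMPLIES (1 XOR 0)) IMPLIES (1 XOR (0 XOR 1))) -> 0
  row 8 [1000]: ((0 IMPLIES (0 XOR 1)) IMPLIES (0 XOR (1 XOR 0))) -> 1
  row 9 [1001]: ((1 IMPLIES (1 XOR 1)) IMPLIES (0 XOR (1 XOR 1))) -> 1
  row 10 [1010]: ((0 IMPLIES (0 XOR 1)) IMPLIES (1 XOR (1 XOR 0))) -> 0
  row 11 [1011]: ((1 IMPLIES (1 XOR 1)) IMPLIES (1 XOR (1 XOR 1))) -> 1
  row 12 [1100]: ((0 IMPLIES (0 XOR 1)) IMPLIES (0 XOR (1 XOR 0))) -> 1
  row 13 [1101]: ((1 IMPLIES (1 XOR 1)) IMPLIES (0 XOR (1 XOR 1))) -> 1
  row 14 [1110]: ((0 IMPLIES (0 XOR 1)) IMPLIES (1 XOR (1 XOR 0))) -> 0
  row 15 [1111]: ((1 IMPLIES (1 XOR 1)) IMPLIES (1 XOR (1 XOR 1))) -> 1
Full result column, 4 rows per line (P1,P2 fixed per line; P3,P4 runs 00..11 left to right):
  rows 0-3 [P1,P2=00]: 0110  = hex 6
  rows 4-7 [P1,P2=01]: 0110  = hex 6
  rows 8-11 [P1,P2=10]: 1101  = hex D
  rows 12-15 [P1,P2=11]: 1101  = hex D
Output column (row 0 .. row 15) = 0110011011011101
Output column grouped in 4s = 0110 0110 1101 1101 = 0x66DD
Convert to decimal digit by digit (value = value*16 + digit):
  6 -> 6
  6*16 + 6 = 102
  102*16 + 13 (D) = 1645
  1645*16 + 13 (D) = 26333
Decimal = 26333

26333


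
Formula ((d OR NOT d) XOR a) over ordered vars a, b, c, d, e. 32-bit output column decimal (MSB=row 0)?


Formula: ((d OR NOT d) XOR a) over a, b, c, d, e (32 rows)
Evaluate each row (bits = a,b,c,d,e, MSB first):
  row 0 [00000]: ((0 OR NOT 0) XOR 0) -> 1
  row 1 [00001]: ((0 OR NOT 0) XOR 0) -> 1
  row 2 [00010]: ((1 OR NOT 1) XOR 0) -> 1
  row 3 [00011]: ((1 OR NOT 1) XOR 0) -> 1
  row 4 [00100]: ((0 OR NOT 0) XOR 0) -> 1
  row 5 [00101]: ((0 OR NOT 0) XOR 0) -> 1
  row 6 [00110]: ((1 OR NOT 1) XOR 0) -> 1
  row 7 [00111]: ((1 OR NOT 1) XOR 0) -> 1
  row 8 [01000]: ((0 OR NOT 0) XOR 0) -> 1
  row 9 [01001]: ((0 OR NOT 0) XOR 0) -> 1
  row 10 [01010]: ((1 OR NOT 1) XOR 0) -> 1
  row 11 [01011]: ((1 OR NOT 1) XOR 0) -> 1
  row 12 [01100]: ((0 OR NOT 0) XOR 0) -> 1
  row 13 [01101]: ((0 OR NOT 0) XOR 0) -> 1
  row 14 [01110]: ((1 OR NOT 1) XOR 0) -> 1
  row 15 [01111]: ((1 OR NOT 1) XOR 0) -> 1
  row 16 [10000]: ((0 OR NOT 0) XOR 1) -> 0
  row 17 [10001]: ((0 OR NOT 0) XOR 1) -> 0
  row 18 [10010]: ((1 OR NOT 1) XOR 1) -> 0
  row 19 [10011]: ((1 OR NOT 1) XOR 1) -> 0
  row 20 [10100]: ((0 OR NOT 0) XOR 1) -> 0
  row 21 [10101]: ((0 OR NOT 0) XOR 1) -> 0
  row 22 [10110]: ((1 OR NOT 1) XOR 1) -> 0
  row 23 [10111]: ((1 OR NOT 1) XOR 1) -> 0
  row 24 [11000]: ((0 OR NOT 0) XOR 1) -> 0
  row 25 [11001]: ((0 OR NOT 0) XOR 1) -> 0
  row 26 [11010]: ((1 OR NOT 1) XOR 1) -> 0
  row 27 [11011]: ((1 OR NOT 1) XOR 1) -> 0
  row 28 [11100]: ((0 OR NOT 0) XOR 1) -> 0
  row 29 [11101]: ((0 OR NOT 0) XOR 1) -> 0
  row 30 [11110]: ((1 OR NOT 1) XOR 1) -> 0
  row 31 [11111]: ((1 OR NOT 1) XOR 1) -> 0
Full result column, 4 rows per line (a,b,c fixed per line; d,e runs 00..11 left to right):
  rows 0-3 [a,b,c=000]: 1111  = hex F
  rows 4-7 [a,b,c=001]: 1111  = hex F
  rows 8-11 [a,b,c=010]: 1111  = hex F
  rows 12-15 [a,b,c=011]: 1111  = hex F
  rows 16-19 [a,b,c=100]: 0000  = hex 0
  rows 20-23 [a,b,c=101]: 0000  = hex 0
  rows 24-27 [a,b,c=110]: 0000  = hex 0
  rows 28-31 [a,b,c=111]: 0000  = hex 0
Output column (row 0 .. row 31) = 11111111111111110000000000000000
Output column grouped in 4s = 1111 1111 1111 1111 0000 0000 0000 0000 = 0xFFFF0000
Convert to decimal digit by digit (value = value*16 + digit):
  F -> 15
  15*16 + 15 (F) = 255
  255*16 + 15 (F) = 4095
  4095*16 + 15 (F) = 65535
  65535*16 + 0 = 1048560
  1048560*16 + 0 = 16776960
  16776960*16 + 0 = 268431360
  268431360*16 + 0 = 4294901760
Decimal = 4294901760

4294901760


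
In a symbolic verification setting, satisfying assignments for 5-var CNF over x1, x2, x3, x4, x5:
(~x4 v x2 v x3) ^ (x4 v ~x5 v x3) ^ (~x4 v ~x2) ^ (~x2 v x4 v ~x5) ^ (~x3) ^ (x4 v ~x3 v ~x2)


CNF with 6 clauses over 5 vars (32 assignments).
An assignment satisfies CNF iff every clause has >=1 true literal.
Check each row (bits = x1,x2,x3,x4,x5; clause T/F shown):
  row 0 [00000]: clauses=TTTTTT -> 1
  row 1 [00001]: clauses=TFTTTT -> 0
  row 2 [00010]: clauses=FTTTTT -> 0
  row 3 [00011]: clauses=FTTTTT -> 0
  row 4 [00100]: clauses=TTTTFT -> 0
  row 5 [00101]: clauses=TTTTFT -> 0
  row 6 [00110]: clauses=TTTTFT -> 0
  row 7 [00111]: clauses=TTTTFT -> 0
  row 8 [01000]: clauses=TTTTTT -> 1
  row 9 [01001]: clauses=TFTFTT -> 0
  row 10 [01010]: clauses=TTFTTT -> 0
  row 11 [01011]: clauses=TTFTTT -> 0
  row 12 [01100]: clauses=TTTTFF -> 0
  row 13 [01101]: clauses=TTTFFF -> 0
  row 14 [01110]: clauses=TTFTFT -> 0
  row 15 [01111]: clauses=TTFTFT -> 0
  row 16 [10000]: clauses=TTTTTT -> 1
  row 17 [10001]: clauses=TFTTTT -> 0
  row 18 [10010]: clauses=FTTTTT -> 0
  row 19 [10011]: clauses=FTTTTT -> 0
  row 20 [10100]: clauses=TTTTFT -> 0
  row 21 [10101]: clauses=TTTTFT -> 0
  row 22 [10110]: clauses=TTTTFT -> 0
  row 23 [10111]: clauses=TTTTFT -> 0
  row 24 [11000]: clauses=TTTTTT -> 1
  row 25 [11001]: clauses=TFTFTT -> 0
  row 26 [11010]: clauses=TTFTTT -> 0
  row 27 [11011]: clauses=TTFTTT -> 0
  row 28 [11100]: clauses=TTTTFF -> 0
  row 29 [11101]: clauses=TTTFFF -> 0
  row 30 [11110]: clauses=TTFTFT -> 0
  row 31 [11111]: clauses=TTFTFT -> 0
Full result column, 8 rows per line (x1,x2 fixed per line; x3,x4,x5 runs 000..111 left to right):
  rows 0-7 [x1,x2=00]: 10000000  (ones: 1)
  rows 8-15 [x1,x2=01]: 10000000  (ones: 1)
  rows 16-23 [x1,x2=10]: 10000000  (ones: 1)
  rows 24-31 [x1,x2=11]: 10000000  (ones: 1)
Satisfying assignments = 1+1+1+1 = 4

4


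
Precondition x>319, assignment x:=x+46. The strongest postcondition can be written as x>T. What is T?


Formula: sp(P, x:=E) = exists old_x. (x = E[old_x/x]) AND P[old_x/x] (old_x is the value of x before the assignment; eliminate old_x by solving x = E[old_x/x] for old_x)
Step 1: Precondition P: x>319, i.e. old_x > 319
Step 2: Assignment gives x = old_x + 46, so old_x = x - 46
Step 3: Substitute into P: x - 46 > 319
Step 4: Simplify: x > 319+46 = 365

365


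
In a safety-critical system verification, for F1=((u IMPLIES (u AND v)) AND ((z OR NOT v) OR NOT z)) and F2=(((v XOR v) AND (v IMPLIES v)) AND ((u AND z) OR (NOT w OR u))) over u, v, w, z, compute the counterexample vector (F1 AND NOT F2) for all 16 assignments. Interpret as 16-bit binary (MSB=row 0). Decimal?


F1 = ((u IMPLIES (u AND v)) AND ((z OR NOT v) OR NOT z))
F2 = (((v XOR v) AND (v IMPLIES v)) AND ((u AND z) OR (NOT w OR u)))
Counterexample to F1=>F2 is where F1=1 and F2=0.
Evaluate each row (bits = u,v,w,z, MSB first):
  row 0 [0000]: F1=1 F2=0 -> F1&~F2 -> 1
  row 1 [0001]: F1=1 F2=0 -> F1&~F2 -> 1
  row 2 [0010]: F1=1 F2=0 -> F1&~F2 -> 1
  row 3 [0011]: F1=1 F2=0 -> F1&~F2 -> 1
  row 4 [0100]: F1=1 F2=0 -> F1&~F2 -> 1
  row 5 [0101]: F1=1 F2=0 -> F1&~F2 -> 1
  row 6 [0110]: F1=1 F2=0 -> F1&~F2 -> 1
  row 7 [0111]: F1=1 F2=0 -> F1&~F2 -> 1
  row 8 [1000]: F1=0 F2=0 -> F1&~F2 -> 0
  row 9 [1001]: F1=0 F2=0 -> F1&~F2 -> 0
  row 10 [1010]: F1=0 F2=0 -> F1&~F2 -> 0
  row 11 [1011]: F1=0 F2=0 -> F1&~F2 -> 0
  row 12 [1100]: F1=1 F2=0 -> F1&~F2 -> 1
  row 13 [1101]: F1=1 F2=0 -> F1&~F2 -> 1
  row 14 [1110]: F1=1 F2=0 -> F1&~F2 -> 1
  row 15 [1111]: F1=1 F2=0 -> F1&~F2 -> 1
Full result column, 4 rows per line (u,v fixed per line; w,z runs 00..11 left to right):
  rows 0-3 [u,v=00]: 1111  = hex F
  rows 4-7 [u,v=01]: 1111  = hex F
  rows 8-11 [u,v=10]: 0000  = hex 0
  rows 12-15 [u,v=11]: 1111  = hex F
Counterexample vector (row 0 .. row 15) = 1111111100001111
Output column grouped in 4s = 1111 1111 0000 1111 = 0xFF0F
Convert to decimal digit by digit (value = value*16 + digit):
  F -> 15
  15*16 + 15 (F) = 255
  255*16 + 0 = 4080
  4080*16 + 15 (F) = 65295
Decimal = 65295

65295
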